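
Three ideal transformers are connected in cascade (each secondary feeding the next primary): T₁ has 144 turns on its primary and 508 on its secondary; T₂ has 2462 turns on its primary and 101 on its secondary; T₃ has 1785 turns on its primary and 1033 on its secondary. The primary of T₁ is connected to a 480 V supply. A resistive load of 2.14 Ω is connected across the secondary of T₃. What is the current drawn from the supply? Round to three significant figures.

I_supply ≈ 1.57 A

After T₁: V = 480.00 × 508/144 = 1693.3 V.
After T₂: V = 1693.3 × 101/2462 = 69.467 V.
After T₃: V = 69.467 × 1033/1785 = 40.201 V.
I_load = 40.201/2.14 = 18.786 A, so P_out = 40.201 × 18.786 = 755.20 W.
All ideal ⇒ P_in = P_out, so I_supply = 755.20/480 = 1.57 A.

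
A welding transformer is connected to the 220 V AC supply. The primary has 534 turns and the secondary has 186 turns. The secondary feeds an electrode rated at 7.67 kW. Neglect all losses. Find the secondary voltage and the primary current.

V_s = V_p × N_s/N_p = 220 × 186/534 = 76.629 V.
I_s = P/V_s = 7670/76.629 = 100.09 A.
I_p = I_s × N_s/N_p = 100.09 × 186/534 = 34.9 A.

V_s ≈ 76.6 V, I_p ≈ 34.9 A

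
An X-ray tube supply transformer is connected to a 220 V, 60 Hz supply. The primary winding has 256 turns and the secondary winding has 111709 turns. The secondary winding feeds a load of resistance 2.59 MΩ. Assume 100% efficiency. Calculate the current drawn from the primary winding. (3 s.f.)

V_s = V_p × N_s/N_p = 220 × 111709/256 = 96000 V.
I_s = V_s/R = 96000/(2.59×10^6) = 0.037066 A.
For an ideal transformer I_p N_p = I_s N_s, so I_p = 0.037066 × 111709/256 = 16.2 A.

I_p ≈ 16.2 A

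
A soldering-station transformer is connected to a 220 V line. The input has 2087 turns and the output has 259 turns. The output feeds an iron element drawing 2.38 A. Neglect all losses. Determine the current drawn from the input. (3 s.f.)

For an ideal transformer I_in N_in = I_out N_out, so I_in = 2.38 × 259/2087 = 0.295 A.

I_in ≈ 0.295 A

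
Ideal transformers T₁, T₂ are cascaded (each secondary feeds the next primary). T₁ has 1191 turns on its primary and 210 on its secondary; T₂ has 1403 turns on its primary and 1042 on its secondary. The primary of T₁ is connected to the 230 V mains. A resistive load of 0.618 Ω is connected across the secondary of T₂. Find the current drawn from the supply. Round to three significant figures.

After T₁: V = 230.00 × 210/1191 = 40.554 V.
After T₂: V = 40.554 × 1042/1403 = 30.119 V.
I_load = 30.119/0.618 = 48.737 A, so P_out = 30.119 × 48.737 = 1467.9 W.
All ideal ⇒ P_in = P_out, so I_supply = 1467.9/230 = 6.38 A.

I_supply ≈ 6.38 A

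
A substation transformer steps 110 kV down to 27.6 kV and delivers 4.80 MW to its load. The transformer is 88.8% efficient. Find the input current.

I_in ≈ 49.1 A

P_in = P_out/η = 4.80×10^6/0.888 = 5.4054×10^6 W.
I_in = P_in/V_in = 5.4054×10^6/110000 = 49.1 A.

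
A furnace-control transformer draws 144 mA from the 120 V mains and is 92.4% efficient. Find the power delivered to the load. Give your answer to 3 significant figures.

P_out ≈ 16.0 W

P_in = V_p I_p = 120 × 0.144 = 17.280 W.
P_out = η P_in = 0.924 × 17.280 = 16.0 W.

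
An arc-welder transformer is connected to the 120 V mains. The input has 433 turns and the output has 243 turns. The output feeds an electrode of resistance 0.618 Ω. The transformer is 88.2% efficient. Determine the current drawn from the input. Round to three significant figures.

I_in ≈ 69.3 A

V_out = 120 × 243/433 = 67.344 V.
I_out = V_out/R = 67.344/0.618 = 108.97 A.
P_out = V_out I_out = 67.344 × 108.97 = 7338.6 W.
P_in = P_out/η = 7338.6/0.882 = 8320.4 W.
I_in = P_in/V_in = 8320.4/120 = 69.3 A.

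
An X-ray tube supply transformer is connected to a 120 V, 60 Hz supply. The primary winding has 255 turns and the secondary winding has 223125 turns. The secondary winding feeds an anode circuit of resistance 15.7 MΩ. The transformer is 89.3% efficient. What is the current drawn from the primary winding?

V_s = 120 × 223125/255 = 105000 V.
I_s = V_s/R = 105000/(1.57×10^7) = 0.0066879 A.
P_out = V_s I_s = 105000 × 0.0066879 = 702.23 W.
P_in = P_out/η = 702.23/0.893 = 786.37 W.
I_p = P_in/V_p = 786.37/120 = 6.55 A.

I_p ≈ 6.55 A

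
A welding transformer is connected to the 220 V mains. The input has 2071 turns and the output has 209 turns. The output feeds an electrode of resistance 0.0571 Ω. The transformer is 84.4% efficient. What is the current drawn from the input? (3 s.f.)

I_in ≈ 46.5 A

V_out = 220 × 209/2071 = 22.202 V.
I_out = V_out/R = 22.202/0.0571 = 388.82 A.
P_out = V_out I_out = 22.202 × 388.82 = 8632.6 W.
P_in = P_out/η = 8632.6/0.844 = 10228 W.
I_in = P_in/V_in = 10228/220 = 46.5 A.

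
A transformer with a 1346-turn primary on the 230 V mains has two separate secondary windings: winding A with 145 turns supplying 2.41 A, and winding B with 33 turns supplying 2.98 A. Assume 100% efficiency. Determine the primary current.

I_p ≈ 0.333 A

V_A = 230 × 145/1346 = 24.777 V; V_B = 230 × 33/1346 = 5.6389 V.
P_out = V_A I_A + V_B I_B = 24.777×2.41 + 5.6389×2.98 = 59.713 + 16.804 = 76.517 W.
Ideal ⇒ P_in = P_out, so I_p = P_out/V_p = 76.517/230 = 0.333 A.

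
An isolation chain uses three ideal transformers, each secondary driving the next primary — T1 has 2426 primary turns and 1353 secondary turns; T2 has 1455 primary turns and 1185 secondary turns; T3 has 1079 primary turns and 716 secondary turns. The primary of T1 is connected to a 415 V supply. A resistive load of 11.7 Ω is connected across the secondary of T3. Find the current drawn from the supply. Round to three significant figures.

I_supply ≈ 3.22 A

After T1: V = 415.00 × 1353/2426 = 231.45 V.
After T2: V = 231.45 × 1185/1455 = 188.50 V.
After T3: V = 188.50 × 716/1079 = 125.08 V.
I_load = 125.08/11.7 = 10.691 A, so P_out = 125.08 × 10.691 = 1337.3 W.
All ideal ⇒ P_in = P_out, so I_supply = 1337.3/415 = 3.22 A.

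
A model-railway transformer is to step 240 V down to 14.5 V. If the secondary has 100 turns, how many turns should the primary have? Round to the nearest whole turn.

N_p = 1655 turns

N_p/N_s = V_p/V_s, so N_p = 100 × 240/14.5 = 1655.2 ≈ 1655 turns.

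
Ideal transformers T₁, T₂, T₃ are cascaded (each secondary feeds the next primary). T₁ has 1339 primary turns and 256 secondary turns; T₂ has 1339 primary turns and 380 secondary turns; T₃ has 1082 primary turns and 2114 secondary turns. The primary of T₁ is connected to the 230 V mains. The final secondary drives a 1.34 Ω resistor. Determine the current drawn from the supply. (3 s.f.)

After T₁: V = 230.00 × 256/1339 = 43.973 V.
After T₂: V = 43.973 × 380/1339 = 12.479 V.
After T₃: V = 12.479 × 2114/1082 = 24.382 V.
I_load = 24.382/1.34 = 18.195 A, so P_out = 24.382 × 18.195 = 443.64 W.
All ideal ⇒ P_in = P_out, so I_supply = 443.64/230 = 1.93 A.

I_supply ≈ 1.93 A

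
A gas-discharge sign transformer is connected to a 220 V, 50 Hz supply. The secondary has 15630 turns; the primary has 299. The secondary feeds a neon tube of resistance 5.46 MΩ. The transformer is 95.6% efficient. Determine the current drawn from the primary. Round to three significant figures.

V_s = 220 × 15630/299 = 11500 V.
I_s = V_s/R = 11500/(5.46×10^6) = 0.0021063 A.
P_out = V_s I_s = 11500 × 0.0021063 = 24.223 W.
P_in = P_out/η = 24.223/0.956 = 25.338 W.
I_p = P_in/V_p = 25.338/220 = 0.115 A.

I_p ≈ 0.115 A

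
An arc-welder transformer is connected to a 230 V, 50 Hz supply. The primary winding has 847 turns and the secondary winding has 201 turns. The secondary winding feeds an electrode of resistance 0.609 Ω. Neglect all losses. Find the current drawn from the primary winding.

V_s = V_p × N_s/N_p = 230 × 201/847 = 54.581 V.
I_s = V_s/R = 54.581/0.609 = 89.624 A.
For an ideal transformer I_p N_p = I_s N_s, so I_p = 89.624 × 201/847 = 21.3 A.

I_p ≈ 21.3 A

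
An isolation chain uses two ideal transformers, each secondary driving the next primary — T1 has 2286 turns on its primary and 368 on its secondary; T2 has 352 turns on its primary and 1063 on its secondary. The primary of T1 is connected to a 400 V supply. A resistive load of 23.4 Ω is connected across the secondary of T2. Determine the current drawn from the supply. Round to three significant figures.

Secondary of T1: V = 400.00 × 368/2286 = 64.392 V.
Secondary of T2: V = 64.392 × 1063/352 = 194.46 V.
I_load = 194.46/23.4 = 8.3101 A, so P_out = 194.46 × 8.3101 = 1616.0 W.
All ideal ⇒ P_in = P_out, so I_supply = 1616.0/400 = 4.04 A.

I_supply ≈ 4.04 A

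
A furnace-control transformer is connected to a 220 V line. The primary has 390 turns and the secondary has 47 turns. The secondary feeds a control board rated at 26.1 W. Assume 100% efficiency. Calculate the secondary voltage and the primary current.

V_s = V_p × N_s/N_p = 220 × 47/390 = 26.513 V.
I_s = P/V_s = 26.1/26.513 = 0.98443 A.
I_p = I_s × N_s/N_p = 0.98443 × 47/390 = 0.119 A.

V_s ≈ 26.5 V, I_p ≈ 0.119 A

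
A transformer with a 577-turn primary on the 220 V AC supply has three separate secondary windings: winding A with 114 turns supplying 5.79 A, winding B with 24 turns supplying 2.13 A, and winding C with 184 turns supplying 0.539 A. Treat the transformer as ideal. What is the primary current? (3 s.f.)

I_p ≈ 1.40 A

V_A = 220 × 114/577 = 43.466 V; V_B = 220 × 24/577 = 9.1508 V; V_C = 220 × 184/577 = 70.156 V.
P_out = V_A I_A + V_B I_B + V_C I_C = 43.466×5.79 + 9.1508×2.13 + 70.156×0.539 = 251.67 + 19.491 + 37.814 = 308.97 W.
Ideal ⇒ P_in = P_out, so I_p = P_out/V_p = 308.97/220 = 1.40 A.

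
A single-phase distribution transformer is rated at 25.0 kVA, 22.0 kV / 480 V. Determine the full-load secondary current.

I_s = S/V_s = 25000/480 = 52.1 A.

I_s ≈ 52.1 A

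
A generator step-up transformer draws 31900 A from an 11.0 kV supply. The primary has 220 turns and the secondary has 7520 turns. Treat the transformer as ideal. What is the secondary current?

I_s/I_p = N_p/N_s, so I_s = 31900 × 220/7520 = 933 A.

I_s ≈ 933 A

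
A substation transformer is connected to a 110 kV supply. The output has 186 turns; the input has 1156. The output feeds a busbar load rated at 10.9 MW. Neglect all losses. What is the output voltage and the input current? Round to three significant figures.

V_out ≈ 17700 V, I_in ≈ 99.1 A

V_out = V_in × N_out/N_in = 110000 × 186/1156 = 17699 V.
I_out = P/V_out = 1.09×10^7/17699 = 615.86 A.
I_in = I_out × N_out/N_in = 615.86 × 186/1156 = 99.1 A.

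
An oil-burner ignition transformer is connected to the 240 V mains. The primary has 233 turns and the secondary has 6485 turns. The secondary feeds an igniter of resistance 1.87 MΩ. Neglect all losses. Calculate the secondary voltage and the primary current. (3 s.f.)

V_s = V_p × N_s/N_p = 240 × 6485/233 = 6679.8 V.
I_s = V_s/R = 6679.8/(1.87×10^6) = 0.0035721 A.
I_p = I_s × N_s/N_p = 0.0035721 × 6485/233 = 0.0994 A.

V_s ≈ 6680 V, I_p ≈ 0.0994 A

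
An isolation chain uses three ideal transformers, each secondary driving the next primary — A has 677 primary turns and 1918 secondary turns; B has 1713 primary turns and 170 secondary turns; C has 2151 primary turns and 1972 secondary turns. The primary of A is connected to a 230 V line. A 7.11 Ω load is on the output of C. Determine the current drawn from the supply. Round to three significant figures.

After A: V = 230.00 × 1918/677 = 651.61 V.
After B: V = 651.61 × 170/1713 = 64.666 V.
After C: V = 64.666 × 1972/2151 = 59.285 V.
I_load = 59.285/7.11 = 8.3383 A, so P_out = 59.285 × 8.3383 = 494.34 W.
All ideal ⇒ P_in = P_out, so I_supply = 494.34/230 = 2.15 A.

I_supply ≈ 2.15 A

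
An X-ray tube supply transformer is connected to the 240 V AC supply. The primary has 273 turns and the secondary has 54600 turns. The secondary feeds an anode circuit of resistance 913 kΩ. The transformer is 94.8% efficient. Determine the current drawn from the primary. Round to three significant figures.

V_s = 240 × 54600/273 = 48000 V.
I_s = V_s/R = 48000/913000 = 0.052574 A.
P_out = V_s I_s = 48000 × 0.052574 = 2523.5 W.
P_in = P_out/η = 2523.5/0.948 = 2662.0 W.
I_p = P_in/V_p = 2662.0/240 = 11.1 A.

I_p ≈ 11.1 A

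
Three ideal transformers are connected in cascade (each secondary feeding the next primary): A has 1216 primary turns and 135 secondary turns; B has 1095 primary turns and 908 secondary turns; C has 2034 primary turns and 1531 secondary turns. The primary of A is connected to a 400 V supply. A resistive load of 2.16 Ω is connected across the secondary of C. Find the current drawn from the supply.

Secondary of A: V = 400.00 × 135/1216 = 44.408 V.
Secondary of B: V = 44.408 × 908/1095 = 36.824 V.
Secondary of C: V = 36.824 × 1531/2034 = 27.718 V.
I_load = 27.718/2.16 = 12.832 A, so P_out = 27.718 × 12.832 = 355.68 W.
All ideal ⇒ P_in = P_out, so I_supply = 355.68/400 = 0.889 A.

I_supply ≈ 0.889 A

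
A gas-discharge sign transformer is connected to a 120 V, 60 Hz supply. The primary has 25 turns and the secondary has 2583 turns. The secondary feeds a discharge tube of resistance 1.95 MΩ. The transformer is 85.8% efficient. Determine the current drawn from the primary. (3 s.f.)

I_p ≈ 0.766 A

V_s = 120 × 2583/25 = 12398 V.
I_s = V_s/R = 12398/(1.95×10^6) = 0.0063582 A.
P_out = V_s I_s = 12398 × 0.0063582 = 78.831 W.
P_in = P_out/η = 78.831/0.858 = 91.878 W.
I_p = P_in/V_p = 91.878/120 = 0.766 A.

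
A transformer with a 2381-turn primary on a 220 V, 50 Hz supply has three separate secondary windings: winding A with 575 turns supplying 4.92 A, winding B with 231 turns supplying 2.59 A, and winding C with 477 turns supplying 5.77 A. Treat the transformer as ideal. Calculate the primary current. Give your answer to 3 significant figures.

I_p ≈ 2.60 A

V_A = 220 × 575/2381 = 53.129 V; V_B = 220 × 231/2381 = 21.344 V; V_C = 220 × 477/2381 = 44.074 V.
P_out = V_A I_A + V_B I_B + V_C I_C = 53.129×4.92 + 21.344×2.59 + 44.074×5.77 = 261.39 + 55.281 + 254.31 = 570.98 W.
Ideal ⇒ P_in = P_out, so I_p = P_out/V_p = 570.98/220 = 2.60 A.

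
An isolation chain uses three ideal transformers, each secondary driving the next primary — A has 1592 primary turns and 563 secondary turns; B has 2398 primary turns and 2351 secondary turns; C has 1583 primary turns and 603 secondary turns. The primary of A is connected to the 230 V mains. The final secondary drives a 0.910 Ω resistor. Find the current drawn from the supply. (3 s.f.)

I_supply ≈ 4.41 A

After A: V = 230.00 × 563/1592 = 81.338 V.
After B: V = 81.338 × 2351/2398 = 79.744 V.
After C: V = 79.744 × 603/1583 = 30.376 V.
I_load = 30.376/0.910 = 33.380 A, so P_out = 30.376 × 33.380 = 1014.0 W.
All ideal ⇒ P_in = P_out, so I_supply = 1014.0/230 = 4.41 A.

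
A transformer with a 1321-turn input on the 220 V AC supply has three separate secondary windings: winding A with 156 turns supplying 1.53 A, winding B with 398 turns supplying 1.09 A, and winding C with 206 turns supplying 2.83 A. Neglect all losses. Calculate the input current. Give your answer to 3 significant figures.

I_in ≈ 0.950 A

V_A = 220 × 156/1321 = 25.980 V; V_B = 220 × 398/1321 = 66.283 V; V_C = 220 × 206/1321 = 34.307 V.
P_out = V_A I_A + V_B I_B + V_C I_C = 25.980×1.53 + 66.283×1.09 + 34.307×2.83 = 39.750 + 72.249 + 97.090 = 209.09 W.
Ideal ⇒ P_in = P_out, so I_in = P_out/V_in = 209.09/220 = 0.950 A.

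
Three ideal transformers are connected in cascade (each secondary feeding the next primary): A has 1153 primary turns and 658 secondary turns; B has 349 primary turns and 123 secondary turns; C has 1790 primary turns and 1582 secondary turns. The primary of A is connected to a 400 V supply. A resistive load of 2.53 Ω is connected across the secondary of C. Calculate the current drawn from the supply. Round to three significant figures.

Secondary of A: V = 400.00 × 658/1153 = 228.27 V.
Secondary of B: V = 228.27 × 123/349 = 80.452 V.
Secondary of C: V = 80.452 × 1582/1790 = 71.103 V.
I_load = 71.103/2.53 = 28.104 A, so P_out = 71.103 × 28.104 = 1998.3 W.
All ideal ⇒ P_in = P_out, so I_supply = 1998.3/400 = 5.00 A.

I_supply ≈ 5.00 A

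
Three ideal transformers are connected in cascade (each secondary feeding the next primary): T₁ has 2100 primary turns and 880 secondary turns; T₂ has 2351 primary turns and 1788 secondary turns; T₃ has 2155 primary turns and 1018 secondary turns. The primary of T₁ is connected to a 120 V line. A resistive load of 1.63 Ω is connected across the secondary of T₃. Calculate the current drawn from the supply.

I_supply ≈ 1.67 A

Secondary of T₁: V = 120.00 × 880/2100 = 50.286 V.
Secondary of T₂: V = 50.286 × 1788/2351 = 38.244 V.
Secondary of T₃: V = 38.244 × 1018/2155 = 18.066 V.
I_load = 18.066/1.63 = 11.083 A, so P_out = 18.066 × 11.083 = 200.23 W.
All ideal ⇒ P_in = P_out, so I_supply = 200.23/120 = 1.67 A.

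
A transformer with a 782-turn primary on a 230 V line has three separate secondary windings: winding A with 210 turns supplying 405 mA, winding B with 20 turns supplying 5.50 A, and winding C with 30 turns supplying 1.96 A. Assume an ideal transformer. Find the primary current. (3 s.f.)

V_A = 230 × 210/782 = 61.765 V; V_B = 230 × 20/782 = 5.8824 V; V_C = 230 × 30/782 = 8.8235 V.
P_out = V_A I_A + V_B I_B + V_C I_C = 61.765×0.405 + 5.8824×5.50 + 8.8235×1.96 = 25.015 + 32.353 + 17.294 = 74.662 W.
Ideal ⇒ P_in = P_out, so I_p = P_out/V_p = 74.662/230 = 0.325 A.

I_p ≈ 0.325 A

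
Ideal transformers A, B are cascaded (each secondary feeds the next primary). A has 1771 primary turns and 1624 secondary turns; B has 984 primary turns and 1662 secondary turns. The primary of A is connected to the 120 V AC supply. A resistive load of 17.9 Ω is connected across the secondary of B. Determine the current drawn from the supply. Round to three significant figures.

I_supply ≈ 16.1 A

Secondary of A: V = 120.00 × 1624/1771 = 110.04 V.
Secondary of B: V = 110.04 × 1662/984 = 185.86 V.
I_load = 185.86/17.9 = 10.383 A, so P_out = 185.86 × 10.383 = 1929.8 W.
All ideal ⇒ P_in = P_out, so I_supply = 1929.8/120 = 16.1 A.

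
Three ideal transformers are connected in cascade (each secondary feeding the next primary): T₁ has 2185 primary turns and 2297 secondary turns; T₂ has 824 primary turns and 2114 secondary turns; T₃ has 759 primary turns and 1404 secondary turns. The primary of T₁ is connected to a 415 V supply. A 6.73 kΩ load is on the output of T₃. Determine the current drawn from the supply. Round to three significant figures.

After T₁: V = 415.00 × 2297/2185 = 436.27 V.
After T₂: V = 436.27 × 2114/824 = 1119.3 V.
After T₃: V = 1119.3 × 1404/759 = 2070.4 V.
I_load = 2070.4/6730 = 0.30764 A, so P_out = 2070.4 × 0.30764 = 636.95 W.
All ideal ⇒ P_in = P_out, so I_supply = 636.95/415 = 1.53 A.

I_supply ≈ 1.53 A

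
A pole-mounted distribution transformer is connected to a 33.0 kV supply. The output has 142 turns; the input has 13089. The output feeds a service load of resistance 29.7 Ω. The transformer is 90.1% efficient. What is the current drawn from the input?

V_out = 33000 × 142/13089 = 358.01 V.
I_out = V_out/R = 358.01/29.7 = 12.054 A.
P_out = V_out I_out = 358.01 × 12.054 = 4315.5 W.
P_in = P_out/η = 4315.5/0.901 = 4789.7 W.
I_in = P_in/V_in = 4789.7/33000 = 0.145 A.

I_in ≈ 0.145 A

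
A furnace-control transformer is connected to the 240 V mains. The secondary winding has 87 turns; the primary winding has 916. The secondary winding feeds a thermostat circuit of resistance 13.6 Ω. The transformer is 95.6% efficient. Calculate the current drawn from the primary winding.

I_p ≈ 0.167 A

V_s = 240 × 87/916 = 22.795 V.
I_s = V_s/R = 22.795/13.6 = 1.6761 A.
P_out = V_s I_s = 22.795 × 1.6761 = 38.206 W.
P_in = P_out/η = 38.206/0.956 = 39.964 W.
I_p = P_in/V_p = 39.964/240 = 0.167 A.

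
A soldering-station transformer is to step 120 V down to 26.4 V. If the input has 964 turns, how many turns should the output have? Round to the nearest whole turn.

N_out/N_in = V_out/V_in, so N_out = 964 × 26.4/120 = 212.1 ≈ 212 turns.

N_out = 212 turns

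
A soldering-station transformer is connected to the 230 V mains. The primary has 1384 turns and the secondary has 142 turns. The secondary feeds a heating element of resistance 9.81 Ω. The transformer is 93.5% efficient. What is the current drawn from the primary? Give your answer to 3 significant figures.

V_s = 230 × 142/1384 = 23.598 V.
I_s = V_s/R = 23.598/9.81 = 2.4055 A.
P_out = V_s I_s = 23.598 × 2.4055 = 56.766 W.
P_in = P_out/η = 56.766/0.935 = 60.713 W.
I_p = P_in/V_p = 60.713/230 = 0.264 A.

I_p ≈ 0.264 A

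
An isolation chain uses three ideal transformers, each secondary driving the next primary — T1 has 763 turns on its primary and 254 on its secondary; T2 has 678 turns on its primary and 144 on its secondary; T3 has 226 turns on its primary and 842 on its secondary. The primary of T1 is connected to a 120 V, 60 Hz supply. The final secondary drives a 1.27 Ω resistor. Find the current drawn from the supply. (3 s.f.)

I_supply ≈ 6.56 A

After T1: V = 120.00 × 254/763 = 39.948 V.
After T2: V = 39.948 × 144/678 = 8.4844 V.
After T3: V = 8.4844 × 842/226 = 31.610 V.
I_load = 31.610/1.27 = 24.890 A, so P_out = 31.610 × 24.890 = 786.77 W.
All ideal ⇒ P_in = P_out, so I_supply = 786.77/120 = 6.56 A.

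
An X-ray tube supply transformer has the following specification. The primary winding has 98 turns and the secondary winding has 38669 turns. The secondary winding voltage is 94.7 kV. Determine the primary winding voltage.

V_p/V_s = N_p/N_s, so V_p = 94700 × 98/38669 = 240 V.

V_p ≈ 240 V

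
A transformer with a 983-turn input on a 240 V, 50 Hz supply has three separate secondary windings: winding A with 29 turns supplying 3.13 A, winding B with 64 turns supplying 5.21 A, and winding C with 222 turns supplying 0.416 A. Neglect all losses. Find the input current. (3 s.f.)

I_in ≈ 0.525 A

V_A = 240 × 29/983 = 7.0804 V; V_B = 240 × 64/983 = 15.626 V; V_C = 240 × 222/983 = 54.201 V.
P_out = V_A I_A + V_B I_B + V_C I_C = 7.0804×3.13 + 15.626×5.21 + 54.201×0.416 = 22.162 + 81.410 + 22.548 = 126.12 W.
Ideal ⇒ P_in = P_out, so I_in = P_out/V_in = 126.12/240 = 0.525 A.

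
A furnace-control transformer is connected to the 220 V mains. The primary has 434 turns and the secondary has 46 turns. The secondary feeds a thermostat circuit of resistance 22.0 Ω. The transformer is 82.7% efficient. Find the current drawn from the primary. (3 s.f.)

V_s = 220 × 46/434 = 23.318 V.
I_s = V_s/R = 23.318/22.0 = 1.0599 A.
P_out = V_s I_s = 23.318 × 1.0599 = 24.715 W.
P_in = P_out/η = 24.715/0.827 = 29.885 W.
I_p = P_in/V_p = 29.885/220 = 0.136 A.

I_p ≈ 0.136 A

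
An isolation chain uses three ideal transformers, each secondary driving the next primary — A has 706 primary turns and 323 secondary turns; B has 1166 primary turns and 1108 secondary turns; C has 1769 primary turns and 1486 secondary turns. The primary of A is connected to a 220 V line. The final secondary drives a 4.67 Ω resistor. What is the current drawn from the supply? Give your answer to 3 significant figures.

I_supply ≈ 6.28 A

After A: V = 220.00 × 323/706 = 100.65 V.
After B: V = 100.65 × 1108/1166 = 95.645 V.
After C: V = 95.645 × 1486/1769 = 80.344 V.
I_load = 80.344/4.67 = 17.204 A, so P_out = 80.344 × 17.204 = 1382.3 W.
All ideal ⇒ P_in = P_out, so I_supply = 1382.3/220 = 6.28 A.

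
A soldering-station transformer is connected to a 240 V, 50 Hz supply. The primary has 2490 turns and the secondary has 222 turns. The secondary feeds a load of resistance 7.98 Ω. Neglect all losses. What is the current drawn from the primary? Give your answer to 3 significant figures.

I_p ≈ 0.239 A

V_s = V_p × N_s/N_p = 240 × 222/2490 = 21.398 V.
I_s = V_s/R = 21.398/7.98 = 2.6814 A.
For an ideal transformer I_p N_p = I_s N_s, so I_p = 2.6814 × 222/2490 = 0.239 A.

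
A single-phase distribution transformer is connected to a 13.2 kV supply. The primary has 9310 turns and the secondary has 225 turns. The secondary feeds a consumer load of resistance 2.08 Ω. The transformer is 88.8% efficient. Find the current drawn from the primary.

I_p ≈ 4.17 A

V_s = 13200 × 225/9310 = 319.01 V.
I_s = V_s/R = 319.01/2.08 = 153.37 A.
P_out = V_s I_s = 319.01 × 153.37 = 48927 W.
P_in = P_out/η = 48927/0.888 = 55098 W.
I_p = P_in/V_p = 55098/13200 = 4.17 A.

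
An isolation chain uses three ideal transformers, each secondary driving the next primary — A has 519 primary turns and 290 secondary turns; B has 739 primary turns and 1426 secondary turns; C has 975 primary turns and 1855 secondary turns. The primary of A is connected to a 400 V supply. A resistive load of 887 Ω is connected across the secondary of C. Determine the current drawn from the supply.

Secondary of A: V = 400.00 × 290/519 = 223.51 V.
Secondary of B: V = 223.51 × 1426/739 = 431.29 V.
Secondary of C: V = 431.29 × 1855/975 = 820.55 V.
I_load = 820.55/887 = 0.92508 A, so P_out = 820.55 × 0.92508 = 759.08 W.
All ideal ⇒ P_in = P_out, so I_supply = 759.08/400 = 1.90 A.

I_supply ≈ 1.90 A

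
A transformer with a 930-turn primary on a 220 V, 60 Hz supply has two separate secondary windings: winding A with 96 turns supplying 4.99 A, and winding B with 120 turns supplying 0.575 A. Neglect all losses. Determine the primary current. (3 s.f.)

V_A = 220 × 96/930 = 22.710 V; V_B = 220 × 120/930 = 28.387 V.
P_out = V_A I_A + V_B I_B = 22.710×4.99 + 28.387×0.575 = 113.32 + 16.323 = 129.64 W.
Ideal ⇒ P_in = P_out, so I_p = P_out/V_p = 129.64/220 = 0.589 A.

I_p ≈ 0.589 A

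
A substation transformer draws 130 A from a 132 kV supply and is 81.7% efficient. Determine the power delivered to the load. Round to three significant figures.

P_out ≈ 1.40×10^7 W

P_in = V_in I_in = 132000 × 130 = 1.7160×10^7 W.
P_out = η P_in = 0.817 × 1.7160×10^7 = 1.40×10^7 W.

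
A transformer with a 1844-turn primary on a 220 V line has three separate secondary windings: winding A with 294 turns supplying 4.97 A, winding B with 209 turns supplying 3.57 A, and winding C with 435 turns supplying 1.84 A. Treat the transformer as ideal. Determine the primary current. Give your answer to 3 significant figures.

V_A = 220 × 294/1844 = 35.076 V; V_B = 220 × 209/1844 = 24.935 V; V_C = 220 × 435/1844 = 51.898 V.
P_out = V_A I_A + V_B I_B + V_C I_C = 35.076×4.97 + 24.935×3.57 + 51.898×1.84 = 174.33 + 89.018 + 95.492 = 358.84 W.
Ideal ⇒ P_in = P_out, so I_p = P_out/V_p = 358.84/220 = 1.63 A.

I_p ≈ 1.63 A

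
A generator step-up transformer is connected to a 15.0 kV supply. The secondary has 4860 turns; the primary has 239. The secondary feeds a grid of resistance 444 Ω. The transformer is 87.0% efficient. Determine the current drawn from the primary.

I_p ≈ 16100 A

V_s = 15000 × 4860/239 = 305020 V.
I_s = V_s/R = 305020/444 = 686.98 A.
P_out = V_s I_s = 305020 × 686.98 = 2.0954×10^8 W.
P_in = P_out/η = 2.0954×10^8/0.870 = 2.4086×10^8 W.
I_p = P_in/V_p = 2.4086×10^8/15000 = 16100 A.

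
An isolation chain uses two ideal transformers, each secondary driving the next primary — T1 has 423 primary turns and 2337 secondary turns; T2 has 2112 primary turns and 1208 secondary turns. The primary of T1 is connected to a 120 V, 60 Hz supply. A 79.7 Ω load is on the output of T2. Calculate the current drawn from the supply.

After T1: V = 120.00 × 2337/423 = 662.98 V.
After T2: V = 662.98 × 1208/2112 = 379.20 V.
I_load = 379.20/79.7 = 4.7579 A, so P_out = 379.20 × 4.7579 = 1804.2 W.
All ideal ⇒ P_in = P_out, so I_supply = 1804.2/120 = 15.0 A.

I_supply ≈ 15.0 A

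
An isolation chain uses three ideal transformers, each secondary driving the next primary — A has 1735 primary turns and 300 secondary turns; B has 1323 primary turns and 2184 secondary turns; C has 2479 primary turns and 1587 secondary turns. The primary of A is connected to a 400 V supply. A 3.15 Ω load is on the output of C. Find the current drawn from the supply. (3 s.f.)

After A: V = 400.00 × 300/1735 = 69.164 V.
After B: V = 69.164 × 2184/1323 = 114.18 V.
After C: V = 114.18 × 1587/2479 = 73.093 V.
I_load = 73.093/3.15 = 23.204 A, so P_out = 73.093 × 23.204 = 1696.1 W.
All ideal ⇒ P_in = P_out, so I_supply = 1696.1/400 = 4.24 A.

I_supply ≈ 4.24 A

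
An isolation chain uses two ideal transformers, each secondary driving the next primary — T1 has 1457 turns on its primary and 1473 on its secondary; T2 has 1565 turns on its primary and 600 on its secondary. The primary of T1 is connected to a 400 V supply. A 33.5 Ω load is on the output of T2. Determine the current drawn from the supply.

I_supply ≈ 1.79 A

Secondary of T1: V = 400.00 × 1473/1457 = 404.39 V.
Secondary of T2: V = 404.39 × 600/1565 = 155.04 V.
I_load = 155.04/33.5 = 4.6280 A, so P_out = 155.04 × 4.6280 = 717.52 W.
All ideal ⇒ P_in = P_out, so I_supply = 717.52/400 = 1.79 A.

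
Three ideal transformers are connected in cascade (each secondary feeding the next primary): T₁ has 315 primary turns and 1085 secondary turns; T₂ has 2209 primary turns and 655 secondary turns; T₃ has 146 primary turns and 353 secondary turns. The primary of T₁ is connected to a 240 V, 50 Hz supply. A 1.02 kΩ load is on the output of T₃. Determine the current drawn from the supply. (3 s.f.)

I_supply ≈ 1.43 A

Secondary of T₁: V = 240.00 × 1085/315 = 826.67 V.
Secondary of T₂: V = 826.67 × 655/2209 = 245.12 V.
Secondary of T₃: V = 245.12 × 353/146 = 592.65 V.
I_load = 592.65/1020 = 0.58103 A, so P_out = 592.65 × 0.58103 = 344.35 W.
All ideal ⇒ P_in = P_out, so I_supply = 344.35/240 = 1.43 A.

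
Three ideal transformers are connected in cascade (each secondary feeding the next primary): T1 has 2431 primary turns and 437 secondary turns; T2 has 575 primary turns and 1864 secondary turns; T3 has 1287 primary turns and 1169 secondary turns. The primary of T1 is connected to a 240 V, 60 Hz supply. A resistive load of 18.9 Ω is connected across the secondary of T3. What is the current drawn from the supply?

I_supply ≈ 3.56 A

Secondary of T1: V = 240.00 × 437/2431 = 43.143 V.
Secondary of T2: V = 43.143 × 1864/575 = 139.86 V.
Secondary of T3: V = 139.86 × 1169/1287 = 127.03 V.
I_load = 127.03/18.9 = 6.7214 A, so P_out = 127.03 × 6.7214 = 853.85 W.
All ideal ⇒ P_in = P_out, so I_supply = 853.85/240 = 3.56 A.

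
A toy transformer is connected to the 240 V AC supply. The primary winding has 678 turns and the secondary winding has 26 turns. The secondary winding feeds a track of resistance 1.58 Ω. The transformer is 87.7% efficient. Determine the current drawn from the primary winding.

V_s = 240 × 26/678 = 9.2035 V.
I_s = V_s/R = 9.2035/1.58 = 5.8250 A.
P_out = V_s I_s = 9.2035 × 5.8250 = 53.611 W.
P_in = P_out/η = 53.611/0.877 = 61.130 W.
I_p = P_in/V_p = 61.130/240 = 0.255 A.

I_p ≈ 0.255 A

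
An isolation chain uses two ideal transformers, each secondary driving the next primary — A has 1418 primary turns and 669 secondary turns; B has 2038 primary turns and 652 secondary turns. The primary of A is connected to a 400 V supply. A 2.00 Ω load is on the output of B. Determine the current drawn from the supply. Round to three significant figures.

I_supply ≈ 4.56 A

Secondary of A: V = 400.00 × 669/1418 = 188.72 V.
Secondary of B: V = 188.72 × 652/2038 = 60.374 V.
I_load = 60.374/2.00 = 30.187 A, so P_out = 60.374 × 30.187 = 1822.5 W.
All ideal ⇒ P_in = P_out, so I_supply = 1822.5/400 = 4.56 A.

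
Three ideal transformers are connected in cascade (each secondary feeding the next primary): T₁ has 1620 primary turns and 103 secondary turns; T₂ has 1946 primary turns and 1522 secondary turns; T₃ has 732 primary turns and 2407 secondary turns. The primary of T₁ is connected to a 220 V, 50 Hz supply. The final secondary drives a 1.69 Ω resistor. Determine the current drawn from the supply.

I_supply ≈ 3.48 A

After T₁: V = 220.00 × 103/1620 = 13.988 V.
After T₂: V = 13.988 × 1522/1946 = 10.940 V.
After T₃: V = 10.940 × 2407/732 = 35.973 V.
I_load = 35.973/1.69 = 21.286 A, so P_out = 35.973 × 21.286 = 765.73 W.
All ideal ⇒ P_in = P_out, so I_supply = 765.73/220 = 3.48 A.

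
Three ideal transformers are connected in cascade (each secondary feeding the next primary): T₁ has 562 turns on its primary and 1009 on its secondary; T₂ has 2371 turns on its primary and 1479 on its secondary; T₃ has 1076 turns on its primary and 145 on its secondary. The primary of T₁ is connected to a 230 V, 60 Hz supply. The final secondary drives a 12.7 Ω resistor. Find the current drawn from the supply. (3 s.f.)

Secondary of T₁: V = 230.00 × 1009/562 = 412.94 V.
Secondary of T₂: V = 412.94 × 1479/2371 = 257.58 V.
Secondary of T₃: V = 257.58 × 145/1076 = 34.712 V.
I_load = 34.712/12.7 = 2.7332 A, so P_out = 34.712 × 2.7332 = 94.874 W.
All ideal ⇒ P_in = P_out, so I_supply = 94.874/230 = 0.412 A.

I_supply ≈ 0.412 A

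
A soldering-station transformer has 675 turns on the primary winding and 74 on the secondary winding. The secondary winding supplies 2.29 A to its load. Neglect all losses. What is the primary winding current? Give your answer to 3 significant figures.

I_p ≈ 0.251 A

For an ideal transformer I_p/I_s = N_s/N_p, so I_p = 2.29 × 74/675 = 0.251 A.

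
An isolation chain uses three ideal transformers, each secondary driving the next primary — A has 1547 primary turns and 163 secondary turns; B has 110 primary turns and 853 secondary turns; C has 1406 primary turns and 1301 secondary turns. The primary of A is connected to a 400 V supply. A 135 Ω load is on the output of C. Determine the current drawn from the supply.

After A: V = 400.00 × 163/1547 = 42.146 V.
After B: V = 42.146 × 853/110 = 326.82 V.
After C: V = 326.82 × 1301/1406 = 302.42 V.
I_load = 302.42/135 = 2.2401 A, so P_out = 302.42 × 2.2401 = 677.45 W.
All ideal ⇒ P_in = P_out, so I_supply = 677.45/400 = 1.69 A.

I_supply ≈ 1.69 A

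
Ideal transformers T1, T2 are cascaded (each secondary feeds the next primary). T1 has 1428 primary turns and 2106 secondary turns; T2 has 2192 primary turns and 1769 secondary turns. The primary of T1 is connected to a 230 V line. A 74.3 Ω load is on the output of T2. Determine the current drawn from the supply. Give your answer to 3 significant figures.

After T1: V = 230.00 × 2106/1428 = 339.20 V.
After T2: V = 339.20 × 1769/2192 = 273.74 V.
I_load = 273.74/74.3 = 3.6843 A, so P_out = 273.74 × 3.6843 = 1008.6 W.
All ideal ⇒ P_in = P_out, so I_supply = 1008.6/230 = 4.39 A.

I_supply ≈ 4.39 A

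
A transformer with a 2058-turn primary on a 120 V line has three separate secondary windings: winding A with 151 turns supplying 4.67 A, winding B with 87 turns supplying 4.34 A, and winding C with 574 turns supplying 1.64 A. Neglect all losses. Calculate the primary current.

I_p ≈ 0.984 A

V_A = 120 × 151/2058 = 8.8047 V; V_B = 120 × 87/2058 = 5.0729 V; V_C = 120 × 574/2058 = 33.469 V.
P_out = V_A I_A + V_B I_B + V_C I_C = 8.8047×4.67 + 5.0729×4.34 + 33.469×1.64 = 41.118 + 22.016 + 54.890 = 118.02 W.
Ideal ⇒ P_in = P_out, so I_p = P_out/V_p = 118.02/120 = 0.984 A.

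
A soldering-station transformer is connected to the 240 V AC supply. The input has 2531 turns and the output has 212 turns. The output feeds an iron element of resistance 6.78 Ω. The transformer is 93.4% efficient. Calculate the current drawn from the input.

I_in ≈ 0.266 A

V_out = 240 × 212/2531 = 20.103 V.
I_out = V_out/R = 20.103/6.78 = 2.9650 A.
P_out = V_out I_out = 20.103 × 2.9650 = 59.605 W.
P_in = P_out/η = 59.605/0.934 = 63.817 W.
I_in = P_in/V_in = 63.817/240 = 0.266 A.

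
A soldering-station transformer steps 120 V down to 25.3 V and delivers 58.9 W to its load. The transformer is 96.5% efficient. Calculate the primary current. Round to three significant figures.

I_p ≈ 0.509 A

P_in = P_out/η = 58.9/0.965 = 61.036 W.
I_p = P_in/V_p = 61.036/120 = 0.509 A.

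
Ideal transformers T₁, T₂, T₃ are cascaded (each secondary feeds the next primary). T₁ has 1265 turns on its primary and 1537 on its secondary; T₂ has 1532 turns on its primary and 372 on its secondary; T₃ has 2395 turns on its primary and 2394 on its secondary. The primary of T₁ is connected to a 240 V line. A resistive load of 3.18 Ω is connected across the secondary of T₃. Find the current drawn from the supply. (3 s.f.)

I_supply ≈ 6.56 A

After T₁: V = 240.00 × 1537/1265 = 291.60 V.
After T₂: V = 291.60 × 372/1532 = 70.807 V.
After T₃: V = 70.807 × 2394/2395 = 70.778 V.
I_load = 70.778/3.18 = 22.257 A, so P_out = 70.778 × 22.257 = 1575.3 W.
All ideal ⇒ P_in = P_out, so I_supply = 1575.3/240 = 6.56 A.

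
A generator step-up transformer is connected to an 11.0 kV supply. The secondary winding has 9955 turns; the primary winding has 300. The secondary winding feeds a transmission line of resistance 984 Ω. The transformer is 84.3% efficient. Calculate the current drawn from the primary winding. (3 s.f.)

I_p ≈ 14600 A

V_s = 11000 × 9955/300 = 365020 V.
I_s = V_s/R = 365020/984 = 370.95 A.
P_out = V_s I_s = 365020 × 370.95 = 1.3540×10^8 W.
P_in = P_out/η = 1.3540×10^8/0.843 = 1.6062×10^8 W.
I_p = P_in/V_p = 1.6062×10^8/11000 = 14600 A.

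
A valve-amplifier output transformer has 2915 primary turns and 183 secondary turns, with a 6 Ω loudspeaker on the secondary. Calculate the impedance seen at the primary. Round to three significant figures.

Z_p = (N_p/N_s)² × Z_s = (2915/183)² × 6 = 1520 Ω.

Z_p ≈ 1520 Ω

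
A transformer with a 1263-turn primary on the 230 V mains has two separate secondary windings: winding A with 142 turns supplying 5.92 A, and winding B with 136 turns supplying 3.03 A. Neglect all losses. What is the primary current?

V_A = 230 × 142/1263 = 25.859 V; V_B = 230 × 136/1263 = 24.766 V.
P_out = V_A I_A + V_B I_B = 25.859×5.92 + 24.766×3.03 = 153.09 + 75.042 = 228.13 W.
Ideal ⇒ P_in = P_out, so I_p = P_out/V_p = 228.13/230 = 0.992 A.

I_p ≈ 0.992 A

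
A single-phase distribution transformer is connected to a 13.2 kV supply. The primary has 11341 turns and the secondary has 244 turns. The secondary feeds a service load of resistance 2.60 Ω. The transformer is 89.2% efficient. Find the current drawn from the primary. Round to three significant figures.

V_s = 13200 × 244/11341 = 284.00 V.
I_s = V_s/R = 284.00/2.60 = 109.23 A.
P_out = V_s I_s = 284.00 × 109.23 = 31021 W.
P_in = P_out/η = 31021/0.892 = 34777 W.
I_p = P_in/V_p = 34777/13200 = 2.63 A.

I_p ≈ 2.63 A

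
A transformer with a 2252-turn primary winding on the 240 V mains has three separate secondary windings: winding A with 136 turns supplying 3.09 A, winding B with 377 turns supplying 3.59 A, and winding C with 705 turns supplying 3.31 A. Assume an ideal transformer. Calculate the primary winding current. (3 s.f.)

I_p ≈ 1.82 A

V_A = 240 × 136/2252 = 14.494 V; V_B = 240 × 377/2252 = 40.178 V; V_C = 240 × 705/2252 = 75.133 V.
P_out = V_A I_A + V_B I_B + V_C I_C = 14.494×3.09 + 40.178×3.59 + 75.133×3.31 = 44.786 + 144.24 + 248.69 = 437.71 W.
Ideal ⇒ P_in = P_out, so I_p = P_out/V_p = 437.71/240 = 1.82 A.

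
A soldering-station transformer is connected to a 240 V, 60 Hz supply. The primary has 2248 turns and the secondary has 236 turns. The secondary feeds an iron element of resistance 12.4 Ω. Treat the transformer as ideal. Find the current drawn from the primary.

V_s = V_p × N_s/N_p = 240 × 236/2248 = 25.196 V.
I_s = V_s/R = 25.196/12.4 = 2.0319 A.
For an ideal transformer I_p N_p = I_s N_s, so I_p = 2.0319 × 236/2248 = 0.213 A.

I_p ≈ 0.213 A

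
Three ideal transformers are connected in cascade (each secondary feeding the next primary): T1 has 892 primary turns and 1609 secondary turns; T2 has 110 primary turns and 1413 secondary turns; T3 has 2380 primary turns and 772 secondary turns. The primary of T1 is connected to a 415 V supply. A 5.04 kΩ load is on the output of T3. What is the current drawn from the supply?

Secondary of T1: V = 415.00 × 1609/892 = 748.58 V.
Secondary of T2: V = 748.58 × 1413/110 = 9615.9 V.
Secondary of T3: V = 9615.9 × 772/2380 = 3119.1 V.
I_load = 3119.1/5040 = 0.61887 A, so P_out = 3119.1 × 0.61887 = 1930.3 W.
All ideal ⇒ P_in = P_out, so I_supply = 1930.3/415 = 4.65 A.

I_supply ≈ 4.65 A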